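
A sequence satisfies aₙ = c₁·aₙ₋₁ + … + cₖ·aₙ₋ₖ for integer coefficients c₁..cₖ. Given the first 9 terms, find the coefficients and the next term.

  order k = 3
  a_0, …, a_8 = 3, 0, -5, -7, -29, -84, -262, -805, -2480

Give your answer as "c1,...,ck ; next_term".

2,3,1 ; -7637

  a_3 = 2·-5 + 3·0 + 1·3 = -7
  a_4 = 2·-7 + 3·-5 + 1·0 = -29
  a_5 = 2·-29 + 3·-7 + 1·-5 = -84
  a_6 = 2·-84 + 3·-29 + 1·-7 = -262
  a_7 = 2·-262 + 3·-84 + 1·-29 = -805
  a_8 = 2·-805 + 3·-262 + 1·-84 = -2480
  a_9 = 2·-2480 + 3·-805 + 1·-262 = -7637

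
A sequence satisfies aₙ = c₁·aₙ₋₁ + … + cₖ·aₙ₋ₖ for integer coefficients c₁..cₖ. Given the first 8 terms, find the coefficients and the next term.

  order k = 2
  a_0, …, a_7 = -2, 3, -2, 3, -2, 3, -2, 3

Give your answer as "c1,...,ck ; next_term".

0,1 ; -2

  a_2 = 0·3 + 1·-2 = -2
  a_3 = 0·-2 + 1·3 = 3
  a_4 = 0·3 + 1·-2 = -2
  a_5 = 0·-2 + 1·3 = 3
  a_6 = 0·3 + 1·-2 = -2
  a_7 = 0·-2 + 1·3 = 3
  a_8 = 0·3 + 1·-2 = -2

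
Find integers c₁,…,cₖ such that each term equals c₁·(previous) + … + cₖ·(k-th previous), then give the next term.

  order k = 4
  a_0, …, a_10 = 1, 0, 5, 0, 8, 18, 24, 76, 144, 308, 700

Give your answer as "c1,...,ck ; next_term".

1,2,2,-2 ; 1452

  a_4 = 1·0 + 2·5 + 2·0 + -2·1 = 8
  a_5 = 1·8 + 2·0 + 2·5 + -2·0 = 18
  a_6 = 1·18 + 2·8 + 2·0 + -2·5 = 24
  a_7 = 1·24 + 2·18 + 2·8 + -2·0 = 76
  a_8 = 1·76 + 2·24 + 2·18 + -2·8 = 144
  a_9 = 1·144 + 2·76 + 2·24 + -2·18 = 308
  a_10 = 1·308 + 2·144 + 2·76 + -2·24 = 700
  a_11 = 1·700 + 2·308 + 2·144 + -2·76 = 1452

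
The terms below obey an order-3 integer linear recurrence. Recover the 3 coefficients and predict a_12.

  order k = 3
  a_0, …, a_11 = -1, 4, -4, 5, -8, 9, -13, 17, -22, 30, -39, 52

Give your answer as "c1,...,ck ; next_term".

  a_3 = 0·-4 + 1·4 + -1·-1 = 5
  a_4 = 0·5 + 1·-4 + -1·4 = -8
  a_5 = 0·-8 + 1·5 + -1·-4 = 9
  a_6 = 0·9 + 1·-8 + -1·5 = -13
  a_7 = 0·-13 + 1·9 + -1·-8 = 17
  a_8 = 0·17 + 1·-13 + -1·9 = -22
  a_9 = 0·-22 + 1·17 + -1·-13 = 30
  a_10 = 0·30 + 1·-22 + -1·17 = -39
  a_11 = 0·-39 + 1·30 + -1·-22 = 52
  a_12 = 0·52 + 1·-39 + -1·30 = -69

0,1,-1 ; -69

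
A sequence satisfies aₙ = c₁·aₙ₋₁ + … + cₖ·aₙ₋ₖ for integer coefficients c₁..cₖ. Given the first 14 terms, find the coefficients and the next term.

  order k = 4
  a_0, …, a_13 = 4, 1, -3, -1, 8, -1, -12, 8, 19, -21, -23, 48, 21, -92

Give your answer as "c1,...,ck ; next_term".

0,-1,1,1 ; 4

  a_4 = 0·-1 + -1·-3 + 1·1 + 1·4 = 8
  a_5 = 0·8 + -1·-1 + 1·-3 + 1·1 = -1
  a_6 = 0·-1 + -1·8 + 1·-1 + 1·-3 = -12
  a_7 = 0·-12 + -1·-1 + 1·8 + 1·-1 = 8
  a_8 = 0·8 + -1·-12 + 1·-1 + 1·8 = 19
  a_9 = 0·19 + -1·8 + 1·-12 + 1·-1 = -21
  a_10 = 0·-21 + -1·19 + 1·8 + 1·-12 = -23
  a_11 = 0·-23 + -1·-21 + 1·19 + 1·8 = 48
  a_12 = 0·48 + -1·-23 + 1·-21 + 1·19 = 21
  a_13 = 0·21 + -1·48 + 1·-23 + 1·-21 = -92
  a_14 = 0·-92 + -1·21 + 1·48 + 1·-23 = 4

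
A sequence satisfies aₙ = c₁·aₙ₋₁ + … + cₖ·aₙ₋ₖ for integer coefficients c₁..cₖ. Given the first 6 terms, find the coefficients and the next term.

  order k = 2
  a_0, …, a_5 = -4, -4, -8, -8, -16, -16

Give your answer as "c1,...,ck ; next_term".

  a_2 = 0·-4 + 2·-4 = -8
  a_3 = 0·-8 + 2·-4 = -8
  a_4 = 0·-8 + 2·-8 = -16
  a_5 = 0·-16 + 2·-8 = -16
  a_6 = 0·-16 + 2·-16 = -32

0,2 ; -32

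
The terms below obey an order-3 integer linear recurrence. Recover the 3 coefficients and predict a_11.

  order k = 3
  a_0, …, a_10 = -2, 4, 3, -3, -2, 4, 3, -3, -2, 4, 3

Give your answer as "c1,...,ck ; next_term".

1,-1,1 ; -3

  a_3 = 1·3 + -1·4 + 1·-2 = -3
  a_4 = 1·-3 + -1·3 + 1·4 = -2
  a_5 = 1·-2 + -1·-3 + 1·3 = 4
  a_6 = 1·4 + -1·-2 + 1·-3 = 3
  a_7 = 1·3 + -1·4 + 1·-2 = -3
  a_8 = 1·-3 + -1·3 + 1·4 = -2
  a_9 = 1·-2 + -1·-3 + 1·3 = 4
  a_10 = 1·4 + -1·-2 + 1·-3 = 3
  a_11 = 1·3 + -1·4 + 1·-2 = -3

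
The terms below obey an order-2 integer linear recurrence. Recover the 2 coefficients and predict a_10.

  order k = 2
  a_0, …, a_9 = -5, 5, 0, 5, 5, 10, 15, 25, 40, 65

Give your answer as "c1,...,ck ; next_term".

  a_2 = 1·5 + 1·-5 = 0
  a_3 = 1·0 + 1·5 = 5
  a_4 = 1·5 + 1·0 = 5
  a_5 = 1·5 + 1·5 = 10
  a_6 = 1·10 + 1·5 = 15
  a_7 = 1·15 + 1·10 = 25
  a_8 = 1·25 + 1·15 = 40
  a_9 = 1·40 + 1·25 = 65
  a_10 = 1·65 + 1·40 = 105

1,1 ; 105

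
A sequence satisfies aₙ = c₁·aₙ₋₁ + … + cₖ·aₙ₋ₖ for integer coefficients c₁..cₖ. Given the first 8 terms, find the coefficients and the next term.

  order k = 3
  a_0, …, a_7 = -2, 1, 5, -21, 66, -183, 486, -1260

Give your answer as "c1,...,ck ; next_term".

  a_3 = -3·5 + 0·1 + 3·-2 = -21
  a_4 = -3·-21 + 0·5 + 3·1 = 66
  a_5 = -3·66 + 0·-21 + 3·5 = -183
  a_6 = -3·-183 + 0·66 + 3·-21 = 486
  a_7 = -3·486 + 0·-183 + 3·66 = -1260
  a_8 = -3·-1260 + 0·486 + 3·-183 = 3231

-3,0,3 ; 3231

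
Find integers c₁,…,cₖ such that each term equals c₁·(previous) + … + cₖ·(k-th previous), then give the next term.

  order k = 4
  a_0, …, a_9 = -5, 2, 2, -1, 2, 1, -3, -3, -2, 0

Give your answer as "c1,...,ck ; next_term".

  a_4 = 1·-1 + -1·2 + 0·2 + -1·-5 = 2
  a_5 = 1·2 + -1·-1 + 0·2 + -1·2 = 1
  a_6 = 1·1 + -1·2 + 0·-1 + -1·2 = -3
  a_7 = 1·-3 + -1·1 + 0·2 + -1·-1 = -3
  a_8 = 1·-3 + -1·-3 + 0·1 + -1·2 = -2
  a_9 = 1·-2 + -1·-3 + 0·-3 + -1·1 = 0
  a_10 = 1·0 + -1·-2 + 0·-3 + -1·-3 = 5

1,-1,0,-1 ; 5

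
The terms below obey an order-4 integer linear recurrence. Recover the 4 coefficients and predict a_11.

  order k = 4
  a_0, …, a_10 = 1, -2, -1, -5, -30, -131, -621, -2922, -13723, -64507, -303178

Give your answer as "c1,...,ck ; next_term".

  a_4 = 4·-5 + 3·-1 + 2·-2 + -3·1 = -30
  a_5 = 4·-30 + 3·-5 + 2·-1 + -3·-2 = -131
  a_6 = 4·-131 + 3·-30 + 2·-5 + -3·-1 = -621
  a_7 = 4·-621 + 3·-131 + 2·-30 + -3·-5 = -2922
  a_8 = 4·-2922 + 3·-621 + 2·-131 + -3·-30 = -13723
  a_9 = 4·-13723 + 3·-2922 + 2·-621 + -3·-131 = -64507
  a_10 = 4·-64507 + 3·-13723 + 2·-2922 + -3·-621 = -303178
  a_11 = 4·-303178 + 3·-64507 + 2·-13723 + -3·-2922 = -1424913

4,3,2,-3 ; -1424913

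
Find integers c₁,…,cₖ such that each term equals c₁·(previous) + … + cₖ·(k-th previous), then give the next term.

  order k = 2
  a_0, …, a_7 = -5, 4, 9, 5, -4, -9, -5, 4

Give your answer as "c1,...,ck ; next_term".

1,-1 ; 9

  a_2 = 1·4 + -1·-5 = 9
  a_3 = 1·9 + -1·4 = 5
  a_4 = 1·5 + -1·9 = -4
  a_5 = 1·-4 + -1·5 = -9
  a_6 = 1·-9 + -1·-4 = -5
  a_7 = 1·-5 + -1·-9 = 4
  a_8 = 1·4 + -1·-5 = 9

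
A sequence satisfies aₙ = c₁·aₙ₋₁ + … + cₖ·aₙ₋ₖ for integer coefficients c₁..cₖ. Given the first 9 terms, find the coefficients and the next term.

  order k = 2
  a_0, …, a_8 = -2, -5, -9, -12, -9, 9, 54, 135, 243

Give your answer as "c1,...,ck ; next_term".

  a_2 = 3·-5 + -3·-2 = -9
  a_3 = 3·-9 + -3·-5 = -12
  a_4 = 3·-12 + -3·-9 = -9
  a_5 = 3·-9 + -3·-12 = 9
  a_6 = 3·9 + -3·-9 = 54
  a_7 = 3·54 + -3·9 = 135
  a_8 = 3·135 + -3·54 = 243
  a_9 = 3·243 + -3·135 = 324

3,-3 ; 324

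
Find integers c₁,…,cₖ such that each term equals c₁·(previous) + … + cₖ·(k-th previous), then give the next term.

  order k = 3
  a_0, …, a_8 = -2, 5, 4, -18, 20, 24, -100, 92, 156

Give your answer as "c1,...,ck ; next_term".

  a_3 = -1·4 + -2·5 + 2·-2 = -18
  a_4 = -1·-18 + -2·4 + 2·5 = 20
  a_5 = -1·20 + -2·-18 + 2·4 = 24
  a_6 = -1·24 + -2·20 + 2·-18 = -100
  a_7 = -1·-100 + -2·24 + 2·20 = 92
  a_8 = -1·92 + -2·-100 + 2·24 = 156
  a_9 = -1·156 + -2·92 + 2·-100 = -540

-1,-2,2 ; -540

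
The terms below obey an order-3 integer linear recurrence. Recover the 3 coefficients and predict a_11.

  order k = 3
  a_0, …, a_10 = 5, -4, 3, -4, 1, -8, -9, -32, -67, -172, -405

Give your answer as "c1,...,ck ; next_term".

  a_3 = 1·3 + 3·-4 + 1·5 = -4
  a_4 = 1·-4 + 3·3 + 1·-4 = 1
  a_5 = 1·1 + 3·-4 + 1·3 = -8
  a_6 = 1·-8 + 3·1 + 1·-4 = -9
  a_7 = 1·-9 + 3·-8 + 1·1 = -32
  a_8 = 1·-32 + 3·-9 + 1·-8 = -67
  a_9 = 1·-67 + 3·-32 + 1·-9 = -172
  a_10 = 1·-172 + 3·-67 + 1·-32 = -405
  a_11 = 1·-405 + 3·-172 + 1·-67 = -988

1,3,1 ; -988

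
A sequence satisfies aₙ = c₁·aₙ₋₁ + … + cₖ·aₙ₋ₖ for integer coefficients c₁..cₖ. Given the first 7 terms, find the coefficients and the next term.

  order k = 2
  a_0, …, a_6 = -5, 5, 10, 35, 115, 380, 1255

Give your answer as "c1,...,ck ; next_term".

3,1 ; 4145

  a_2 = 3·5 + 1·-5 = 10
  a_3 = 3·10 + 1·5 = 35
  a_4 = 3·35 + 1·10 = 115
  a_5 = 3·115 + 1·35 = 380
  a_6 = 3·380 + 1·115 = 1255
  a_7 = 3·1255 + 1·380 = 4145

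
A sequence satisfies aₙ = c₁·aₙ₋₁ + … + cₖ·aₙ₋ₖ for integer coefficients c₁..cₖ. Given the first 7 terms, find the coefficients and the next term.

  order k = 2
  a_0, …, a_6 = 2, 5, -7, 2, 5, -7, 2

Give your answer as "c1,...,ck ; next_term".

-1,-1 ; 5

  a_2 = -1·5 + -1·2 = -7
  a_3 = -1·-7 + -1·5 = 2
  a_4 = -1·2 + -1·-7 = 5
  a_5 = -1·5 + -1·2 = -7
  a_6 = -1·-7 + -1·5 = 2
  a_7 = -1·2 + -1·-7 = 5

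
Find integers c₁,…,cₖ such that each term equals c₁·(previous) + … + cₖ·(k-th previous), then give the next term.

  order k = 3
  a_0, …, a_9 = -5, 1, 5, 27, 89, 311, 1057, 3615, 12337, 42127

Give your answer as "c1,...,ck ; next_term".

3,2,-2 ; 143825

  a_3 = 3·5 + 2·1 + -2·-5 = 27
  a_4 = 3·27 + 2·5 + -2·1 = 89
  a_5 = 3·89 + 2·27 + -2·5 = 311
  a_6 = 3·311 + 2·89 + -2·27 = 1057
  a_7 = 3·1057 + 2·311 + -2·89 = 3615
  a_8 = 3·3615 + 2·1057 + -2·311 = 12337
  a_9 = 3·12337 + 2·3615 + -2·1057 = 42127
  a_10 = 3·42127 + 2·12337 + -2·3615 = 143825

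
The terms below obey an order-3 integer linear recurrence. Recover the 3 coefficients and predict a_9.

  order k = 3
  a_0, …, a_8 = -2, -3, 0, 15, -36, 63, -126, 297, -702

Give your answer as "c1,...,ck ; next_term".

  a_3 = -3·0 + -3·-3 + -3·-2 = 15
  a_4 = -3·15 + -3·0 + -3·-3 = -36
  a_5 = -3·-36 + -3·15 + -3·0 = 63
  a_6 = -3·63 + -3·-36 + -3·15 = -126
  a_7 = -3·-126 + -3·63 + -3·-36 = 297
  a_8 = -3·297 + -3·-126 + -3·63 = -702
  a_9 = -3·-702 + -3·297 + -3·-126 = 1593

-3,-3,-3 ; 1593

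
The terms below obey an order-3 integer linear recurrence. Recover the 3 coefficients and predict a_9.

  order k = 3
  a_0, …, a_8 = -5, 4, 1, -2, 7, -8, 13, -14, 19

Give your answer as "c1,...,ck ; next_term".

  a_3 = -1·1 + 1·4 + 1·-5 = -2
  a_4 = -1·-2 + 1·1 + 1·4 = 7
  a_5 = -1·7 + 1·-2 + 1·1 = -8
  a_6 = -1·-8 + 1·7 + 1·-2 = 13
  a_7 = -1·13 + 1·-8 + 1·7 = -14
  a_8 = -1·-14 + 1·13 + 1·-8 = 19
  a_9 = -1·19 + 1·-14 + 1·13 = -20

-1,1,1 ; -20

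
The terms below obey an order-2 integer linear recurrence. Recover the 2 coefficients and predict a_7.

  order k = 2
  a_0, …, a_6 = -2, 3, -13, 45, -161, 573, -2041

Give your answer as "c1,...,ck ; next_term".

-3,2 ; 7269

  a_2 = -3·3 + 2·-2 = -13
  a_3 = -3·-13 + 2·3 = 45
  a_4 = -3·45 + 2·-13 = -161
  a_5 = -3·-161 + 2·45 = 573
  a_6 = -3·573 + 2·-161 = -2041
  a_7 = -3·-2041 + 2·573 = 7269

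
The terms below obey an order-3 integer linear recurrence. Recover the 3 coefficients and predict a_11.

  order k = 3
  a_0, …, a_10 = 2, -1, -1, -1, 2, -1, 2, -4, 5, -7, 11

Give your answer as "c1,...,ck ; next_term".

  a_3 = -1·-1 + 0·-1 + -1·2 = -1
  a_4 = -1·-1 + 0·-1 + -1·-1 = 2
  a_5 = -1·2 + 0·-1 + -1·-1 = -1
  a_6 = -1·-1 + 0·2 + -1·-1 = 2
  a_7 = -1·2 + 0·-1 + -1·2 = -4
  a_8 = -1·-4 + 0·2 + -1·-1 = 5
  a_9 = -1·5 + 0·-4 + -1·2 = -7
  a_10 = -1·-7 + 0·5 + -1·-4 = 11
  a_11 = -1·11 + 0·-7 + -1·5 = -16

-1,0,-1 ; -16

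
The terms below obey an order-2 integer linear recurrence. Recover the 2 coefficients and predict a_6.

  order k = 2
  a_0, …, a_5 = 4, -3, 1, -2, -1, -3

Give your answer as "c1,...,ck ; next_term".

1,1 ; -4

  a_2 = 1·-3 + 1·4 = 1
  a_3 = 1·1 + 1·-3 = -2
  a_4 = 1·-2 + 1·1 = -1
  a_5 = 1·-1 + 1·-2 = -3
  a_6 = 1·-3 + 1·-1 = -4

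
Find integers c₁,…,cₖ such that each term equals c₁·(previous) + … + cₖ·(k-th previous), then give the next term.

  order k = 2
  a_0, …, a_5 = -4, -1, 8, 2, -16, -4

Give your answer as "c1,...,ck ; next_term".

  a_2 = 0·-1 + -2·-4 = 8
  a_3 = 0·8 + -2·-1 = 2
  a_4 = 0·2 + -2·8 = -16
  a_5 = 0·-16 + -2·2 = -4
  a_6 = 0·-4 + -2·-16 = 32

0,-2 ; 32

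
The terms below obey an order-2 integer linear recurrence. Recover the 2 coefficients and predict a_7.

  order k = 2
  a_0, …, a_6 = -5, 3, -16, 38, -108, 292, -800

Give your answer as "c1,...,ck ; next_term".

-2,2 ; 2184

  a_2 = -2·3 + 2·-5 = -16
  a_3 = -2·-16 + 2·3 = 38
  a_4 = -2·38 + 2·-16 = -108
  a_5 = -2·-108 + 2·38 = 292
  a_6 = -2·292 + 2·-108 = -800
  a_7 = -2·-800 + 2·292 = 2184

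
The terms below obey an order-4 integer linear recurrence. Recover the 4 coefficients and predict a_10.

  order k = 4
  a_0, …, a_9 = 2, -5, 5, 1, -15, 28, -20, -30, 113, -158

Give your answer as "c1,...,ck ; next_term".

  a_4 = -2·1 + -2·5 + 1·-5 + 1·2 = -15
  a_5 = -2·-15 + -2·1 + 1·5 + 1·-5 = 28
  a_6 = -2·28 + -2·-15 + 1·1 + 1·5 = -20
  a_7 = -2·-20 + -2·28 + 1·-15 + 1·1 = -30
  a_8 = -2·-30 + -2·-20 + 1·28 + 1·-15 = 113
  a_9 = -2·113 + -2·-30 + 1·-20 + 1·28 = -158
  a_10 = -2·-158 + -2·113 + 1·-30 + 1·-20 = 40

-2,-2,1,1 ; 40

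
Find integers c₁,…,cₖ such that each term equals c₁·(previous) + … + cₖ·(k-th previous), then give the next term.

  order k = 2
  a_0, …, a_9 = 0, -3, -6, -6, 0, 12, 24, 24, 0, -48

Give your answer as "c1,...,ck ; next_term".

  a_2 = 2·-3 + -2·0 = -6
  a_3 = 2·-6 + -2·-3 = -6
  a_4 = 2·-6 + -2·-6 = 0
  a_5 = 2·0 + -2·-6 = 12
  a_6 = 2·12 + -2·0 = 24
  a_7 = 2·24 + -2·12 = 24
  a_8 = 2·24 + -2·24 = 0
  a_9 = 2·0 + -2·24 = -48
  a_10 = 2·-48 + -2·0 = -96

2,-2 ; -96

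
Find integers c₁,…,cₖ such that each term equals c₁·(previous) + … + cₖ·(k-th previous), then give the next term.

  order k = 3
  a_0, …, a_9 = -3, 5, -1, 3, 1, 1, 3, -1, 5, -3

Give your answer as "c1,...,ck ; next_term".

  a_3 = -1·-1 + 1·5 + 1·-3 = 3
  a_4 = -1·3 + 1·-1 + 1·5 = 1
  a_5 = -1·1 + 1·3 + 1·-1 = 1
  a_6 = -1·1 + 1·1 + 1·3 = 3
  a_7 = -1·3 + 1·1 + 1·1 = -1
  a_8 = -1·-1 + 1·3 + 1·1 = 5
  a_9 = -1·5 + 1·-1 + 1·3 = -3
  a_10 = -1·-3 + 1·5 + 1·-1 = 7

-1,1,1 ; 7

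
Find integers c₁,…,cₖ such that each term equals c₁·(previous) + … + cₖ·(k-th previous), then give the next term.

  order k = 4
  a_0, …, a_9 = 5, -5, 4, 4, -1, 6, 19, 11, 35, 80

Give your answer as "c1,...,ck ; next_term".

0,1,3,2 ; 106

  a_4 = 0·4 + 1·4 + 3·-5 + 2·5 = -1
  a_5 = 0·-1 + 1·4 + 3·4 + 2·-5 = 6
  a_6 = 0·6 + 1·-1 + 3·4 + 2·4 = 19
  a_7 = 0·19 + 1·6 + 3·-1 + 2·4 = 11
  a_8 = 0·11 + 1·19 + 3·6 + 2·-1 = 35
  a_9 = 0·35 + 1·11 + 3·19 + 2·6 = 80
  a_10 = 0·80 + 1·35 + 3·11 + 2·19 = 106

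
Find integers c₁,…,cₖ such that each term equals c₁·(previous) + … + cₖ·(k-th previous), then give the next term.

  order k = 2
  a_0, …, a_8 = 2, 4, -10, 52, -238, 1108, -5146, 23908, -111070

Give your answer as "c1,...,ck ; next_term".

-4,3 ; 516004

  a_2 = -4·4 + 3·2 = -10
  a_3 = -4·-10 + 3·4 = 52
  a_4 = -4·52 + 3·-10 = -238
  a_5 = -4·-238 + 3·52 = 1108
  a_6 = -4·1108 + 3·-238 = -5146
  a_7 = -4·-5146 + 3·1108 = 23908
  a_8 = -4·23908 + 3·-5146 = -111070
  a_9 = -4·-111070 + 3·23908 = 516004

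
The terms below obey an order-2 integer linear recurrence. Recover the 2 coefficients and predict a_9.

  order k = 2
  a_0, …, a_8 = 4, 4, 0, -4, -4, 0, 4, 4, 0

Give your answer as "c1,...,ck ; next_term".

  a_2 = 1·4 + -1·4 = 0
  a_3 = 1·0 + -1·4 = -4
  a_4 = 1·-4 + -1·0 = -4
  a_5 = 1·-4 + -1·-4 = 0
  a_6 = 1·0 + -1·-4 = 4
  a_7 = 1·4 + -1·0 = 4
  a_8 = 1·4 + -1·4 = 0
  a_9 = 1·0 + -1·4 = -4

1,-1 ; -4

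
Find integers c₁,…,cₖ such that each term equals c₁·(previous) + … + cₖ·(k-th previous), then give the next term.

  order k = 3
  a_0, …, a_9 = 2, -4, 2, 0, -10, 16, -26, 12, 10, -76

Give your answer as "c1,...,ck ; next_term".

  a_3 = -1·2 + 1·-4 + 3·2 = 0
  a_4 = -1·0 + 1·2 + 3·-4 = -10
  a_5 = -1·-10 + 1·0 + 3·2 = 16
  a_6 = -1·16 + 1·-10 + 3·0 = -26
  a_7 = -1·-26 + 1·16 + 3·-10 = 12
  a_8 = -1·12 + 1·-26 + 3·16 = 10
  a_9 = -1·10 + 1·12 + 3·-26 = -76
  a_10 = -1·-76 + 1·10 + 3·12 = 122

-1,1,3 ; 122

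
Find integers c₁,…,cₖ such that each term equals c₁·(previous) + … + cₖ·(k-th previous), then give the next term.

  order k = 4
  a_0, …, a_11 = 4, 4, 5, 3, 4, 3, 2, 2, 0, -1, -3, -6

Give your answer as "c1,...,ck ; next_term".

1,1,0,-1 ; -9

  a_4 = 1·3 + 1·5 + 0·4 + -1·4 = 4
  a_5 = 1·4 + 1·3 + 0·5 + -1·4 = 3
  a_6 = 1·3 + 1·4 + 0·3 + -1·5 = 2
  a_7 = 1·2 + 1·3 + 0·4 + -1·3 = 2
  a_8 = 1·2 + 1·2 + 0·3 + -1·4 = 0
  a_9 = 1·0 + 1·2 + 0·2 + -1·3 = -1
  a_10 = 1·-1 + 1·0 + 0·2 + -1·2 = -3
  a_11 = 1·-3 + 1·-1 + 0·0 + -1·2 = -6
  a_12 = 1·-6 + 1·-3 + 0·-1 + -1·0 = -9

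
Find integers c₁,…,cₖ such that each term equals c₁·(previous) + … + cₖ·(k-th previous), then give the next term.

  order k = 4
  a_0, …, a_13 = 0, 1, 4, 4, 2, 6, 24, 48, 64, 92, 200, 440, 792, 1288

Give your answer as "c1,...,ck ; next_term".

2,-2,2,2 ; 2272

  a_4 = 2·4 + -2·4 + 2·1 + 2·0 = 2
  a_5 = 2·2 + -2·4 + 2·4 + 2·1 = 6
  a_6 = 2·6 + -2·2 + 2·4 + 2·4 = 24
  a_7 = 2·24 + -2·6 + 2·2 + 2·4 = 48
  a_8 = 2·48 + -2·24 + 2·6 + 2·2 = 64
  a_9 = 2·64 + -2·48 + 2·24 + 2·6 = 92
  a_10 = 2·92 + -2·64 + 2·48 + 2·24 = 200
  a_11 = 2·200 + -2·92 + 2·64 + 2·48 = 440
  a_12 = 2·440 + -2·200 + 2·92 + 2·64 = 792
  a_13 = 2·792 + -2·440 + 2·200 + 2·92 = 1288
  a_14 = 2·1288 + -2·792 + 2·440 + 2·200 = 2272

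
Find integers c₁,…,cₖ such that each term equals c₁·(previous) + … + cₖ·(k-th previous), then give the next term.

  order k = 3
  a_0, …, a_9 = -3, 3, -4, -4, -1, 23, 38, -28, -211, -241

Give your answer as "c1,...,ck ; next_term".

1,-3,-3 ; 476

  a_3 = 1·-4 + -3·3 + -3·-3 = -4
  a_4 = 1·-4 + -3·-4 + -3·3 = -1
  a_5 = 1·-1 + -3·-4 + -3·-4 = 23
  a_6 = 1·23 + -3·-1 + -3·-4 = 38
  a_7 = 1·38 + -3·23 + -3·-1 = -28
  a_8 = 1·-28 + -3·38 + -3·23 = -211
  a_9 = 1·-211 + -3·-28 + -3·38 = -241
  a_10 = 1·-241 + -3·-211 + -3·-28 = 476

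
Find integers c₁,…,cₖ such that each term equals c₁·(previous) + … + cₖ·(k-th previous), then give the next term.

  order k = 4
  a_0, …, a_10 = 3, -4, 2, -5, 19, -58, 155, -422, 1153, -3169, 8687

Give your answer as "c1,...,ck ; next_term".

-2,2,1,3 ; -23825

  a_4 = -2·-5 + 2·2 + 1·-4 + 3·3 = 19
  a_5 = -2·19 + 2·-5 + 1·2 + 3·-4 = -58
  a_6 = -2·-58 + 2·19 + 1·-5 + 3·2 = 155
  a_7 = -2·155 + 2·-58 + 1·19 + 3·-5 = -422
  a_8 = -2·-422 + 2·155 + 1·-58 + 3·19 = 1153
  a_9 = -2·1153 + 2·-422 + 1·155 + 3·-58 = -3169
  a_10 = -2·-3169 + 2·1153 + 1·-422 + 3·155 = 8687
  a_11 = -2·8687 + 2·-3169 + 1·1153 + 3·-422 = -23825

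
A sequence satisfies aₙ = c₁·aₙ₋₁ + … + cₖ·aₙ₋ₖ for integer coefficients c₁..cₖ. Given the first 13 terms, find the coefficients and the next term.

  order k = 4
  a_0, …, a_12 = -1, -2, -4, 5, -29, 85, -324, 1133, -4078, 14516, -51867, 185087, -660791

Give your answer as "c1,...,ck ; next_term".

-3,2,1,4 ; 2358744

  a_4 = -3·5 + 2·-4 + 1·-2 + 4·-1 = -29
  a_5 = -3·-29 + 2·5 + 1·-4 + 4·-2 = 85
  a_6 = -3·85 + 2·-29 + 1·5 + 4·-4 = -324
  a_7 = -3·-324 + 2·85 + 1·-29 + 4·5 = 1133
  a_8 = -3·1133 + 2·-324 + 1·85 + 4·-29 = -4078
  a_9 = -3·-4078 + 2·1133 + 1·-324 + 4·85 = 14516
  a_10 = -3·14516 + 2·-4078 + 1·1133 + 4·-324 = -51867
  a_11 = -3·-51867 + 2·14516 + 1·-4078 + 4·1133 = 185087
  a_12 = -3·185087 + 2·-51867 + 1·14516 + 4·-4078 = -660791
  a_13 = -3·-660791 + 2·185087 + 1·-51867 + 4·14516 = 2358744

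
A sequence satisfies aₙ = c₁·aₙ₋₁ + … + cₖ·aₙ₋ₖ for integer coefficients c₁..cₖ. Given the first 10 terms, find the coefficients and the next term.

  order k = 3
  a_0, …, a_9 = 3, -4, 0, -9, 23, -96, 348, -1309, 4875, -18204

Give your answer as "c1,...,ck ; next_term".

  a_3 = -3·0 + 3·-4 + 1·3 = -9
  a_4 = -3·-9 + 3·0 + 1·-4 = 23
  a_5 = -3·23 + 3·-9 + 1·0 = -96
  a_6 = -3·-96 + 3·23 + 1·-9 = 348
  a_7 = -3·348 + 3·-96 + 1·23 = -1309
  a_8 = -3·-1309 + 3·348 + 1·-96 = 4875
  a_9 = -3·4875 + 3·-1309 + 1·348 = -18204
  a_10 = -3·-18204 + 3·4875 + 1·-1309 = 67928

-3,3,1 ; 67928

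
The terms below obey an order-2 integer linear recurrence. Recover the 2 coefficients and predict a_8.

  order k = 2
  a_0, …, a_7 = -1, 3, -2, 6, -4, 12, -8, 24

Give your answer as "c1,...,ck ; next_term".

  a_2 = 0·3 + 2·-1 = -2
  a_3 = 0·-2 + 2·3 = 6
  a_4 = 0·6 + 2·-2 = -4
  a_5 = 0·-4 + 2·6 = 12
  a_6 = 0·12 + 2·-4 = -8
  a_7 = 0·-8 + 2·12 = 24
  a_8 = 0·24 + 2·-8 = -16

0,2 ; -16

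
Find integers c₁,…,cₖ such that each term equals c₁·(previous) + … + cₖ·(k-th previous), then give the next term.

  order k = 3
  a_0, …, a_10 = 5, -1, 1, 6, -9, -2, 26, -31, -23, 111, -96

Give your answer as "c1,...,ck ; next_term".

-1,-2,1 ; -149

  a_3 = -1·1 + -2·-1 + 1·5 = 6
  a_4 = -1·6 + -2·1 + 1·-1 = -9
  a_5 = -1·-9 + -2·6 + 1·1 = -2
  a_6 = -1·-2 + -2·-9 + 1·6 = 26
  a_7 = -1·26 + -2·-2 + 1·-9 = -31
  a_8 = -1·-31 + -2·26 + 1·-2 = -23
  a_9 = -1·-23 + -2·-31 + 1·26 = 111
  a_10 = -1·111 + -2·-23 + 1·-31 = -96
  a_11 = -1·-96 + -2·111 + 1·-23 = -149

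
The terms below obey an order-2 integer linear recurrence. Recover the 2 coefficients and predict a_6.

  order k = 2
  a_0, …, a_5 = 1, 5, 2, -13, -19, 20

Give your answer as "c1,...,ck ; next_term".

1,-3 ; 77

  a_2 = 1·5 + -3·1 = 2
  a_3 = 1·2 + -3·5 = -13
  a_4 = 1·-13 + -3·2 = -19
  a_5 = 1·-19 + -3·-13 = 20
  a_6 = 1·20 + -3·-19 = 77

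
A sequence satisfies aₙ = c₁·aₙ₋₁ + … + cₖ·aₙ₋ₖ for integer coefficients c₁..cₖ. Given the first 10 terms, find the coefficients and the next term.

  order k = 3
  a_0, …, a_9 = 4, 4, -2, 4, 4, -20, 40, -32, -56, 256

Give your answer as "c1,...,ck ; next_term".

-2,-2,2 ; -464

  a_3 = -2·-2 + -2·4 + 2·4 = 4
  a_4 = -2·4 + -2·-2 + 2·4 = 4
  a_5 = -2·4 + -2·4 + 2·-2 = -20
  a_6 = -2·-20 + -2·4 + 2·4 = 40
  a_7 = -2·40 + -2·-20 + 2·4 = -32
  a_8 = -2·-32 + -2·40 + 2·-20 = -56
  a_9 = -2·-56 + -2·-32 + 2·40 = 256
  a_10 = -2·256 + -2·-56 + 2·-32 = -464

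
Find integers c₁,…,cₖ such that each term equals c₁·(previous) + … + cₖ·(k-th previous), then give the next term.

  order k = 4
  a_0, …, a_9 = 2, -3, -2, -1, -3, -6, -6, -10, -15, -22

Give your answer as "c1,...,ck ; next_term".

0,1,1,1 ; -31

  a_4 = 0·-1 + 1·-2 + 1·-3 + 1·2 = -3
  a_5 = 0·-3 + 1·-1 + 1·-2 + 1·-3 = -6
  a_6 = 0·-6 + 1·-3 + 1·-1 + 1·-2 = -6
  a_7 = 0·-6 + 1·-6 + 1·-3 + 1·-1 = -10
  a_8 = 0·-10 + 1·-6 + 1·-6 + 1·-3 = -15
  a_9 = 0·-15 + 1·-10 + 1·-6 + 1·-6 = -22
  a_10 = 0·-22 + 1·-15 + 1·-10 + 1·-6 = -31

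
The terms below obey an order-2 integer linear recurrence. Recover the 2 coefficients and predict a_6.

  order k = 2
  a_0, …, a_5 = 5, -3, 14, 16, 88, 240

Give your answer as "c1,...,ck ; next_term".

2,4 ; 832

  a_2 = 2·-3 + 4·5 = 14
  a_3 = 2·14 + 4·-3 = 16
  a_4 = 2·16 + 4·14 = 88
  a_5 = 2·88 + 4·16 = 240
  a_6 = 2·240 + 4·88 = 832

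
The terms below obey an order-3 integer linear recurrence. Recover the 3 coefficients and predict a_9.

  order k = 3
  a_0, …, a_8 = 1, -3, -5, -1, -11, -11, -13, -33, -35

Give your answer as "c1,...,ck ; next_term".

0,1,2 ; -59

  a_3 = 0·-5 + 1·-3 + 2·1 = -1
  a_4 = 0·-1 + 1·-5 + 2·-3 = -11
  a_5 = 0·-11 + 1·-1 + 2·-5 = -11
  a_6 = 0·-11 + 1·-11 + 2·-1 = -13
  a_7 = 0·-13 + 1·-11 + 2·-11 = -33
  a_8 = 0·-33 + 1·-13 + 2·-11 = -35
  a_9 = 0·-35 + 1·-33 + 2·-13 = -59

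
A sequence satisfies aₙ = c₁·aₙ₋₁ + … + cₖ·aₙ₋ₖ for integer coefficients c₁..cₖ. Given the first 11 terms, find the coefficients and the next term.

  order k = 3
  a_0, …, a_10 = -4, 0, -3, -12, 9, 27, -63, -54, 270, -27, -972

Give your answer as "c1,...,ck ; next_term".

  a_3 = 0·-3 + -3·0 + 3·-4 = -12
  a_4 = 0·-12 + -3·-3 + 3·0 = 9
  a_5 = 0·9 + -3·-12 + 3·-3 = 27
  a_6 = 0·27 + -3·9 + 3·-12 = -63
  a_7 = 0·-63 + -3·27 + 3·9 = -54
  a_8 = 0·-54 + -3·-63 + 3·27 = 270
  a_9 = 0·270 + -3·-54 + 3·-63 = -27
  a_10 = 0·-27 + -3·270 + 3·-54 = -972
  a_11 = 0·-972 + -3·-27 + 3·270 = 891

0,-3,3 ; 891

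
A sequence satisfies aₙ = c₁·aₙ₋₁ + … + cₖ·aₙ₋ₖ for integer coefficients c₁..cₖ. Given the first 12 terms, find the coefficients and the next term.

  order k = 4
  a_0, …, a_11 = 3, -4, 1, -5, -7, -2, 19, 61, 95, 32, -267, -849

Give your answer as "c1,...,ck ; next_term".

  a_4 = 2·-5 + -2·1 + -2·-4 + -1·3 = -7
  a_5 = 2·-7 + -2·-5 + -2·1 + -1·-4 = -2
  a_6 = 2·-2 + -2·-7 + -2·-5 + -1·1 = 19
  a_7 = 2·19 + -2·-2 + -2·-7 + -1·-5 = 61
  a_8 = 2·61 + -2·19 + -2·-2 + -1·-7 = 95
  a_9 = 2·95 + -2·61 + -2·19 + -1·-2 = 32
  a_10 = 2·32 + -2·95 + -2·61 + -1·19 = -267
  a_11 = 2·-267 + -2·32 + -2·95 + -1·61 = -849
  a_12 = 2·-849 + -2·-267 + -2·32 + -1·95 = -1323

2,-2,-2,-1 ; -1323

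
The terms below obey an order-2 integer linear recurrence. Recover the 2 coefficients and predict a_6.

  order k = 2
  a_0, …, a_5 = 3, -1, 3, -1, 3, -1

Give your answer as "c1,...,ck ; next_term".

  a_2 = 0·-1 + 1·3 = 3
  a_3 = 0·3 + 1·-1 = -1
  a_4 = 0·-1 + 1·3 = 3
  a_5 = 0·3 + 1·-1 = -1
  a_6 = 0·-1 + 1·3 = 3

0,1 ; 3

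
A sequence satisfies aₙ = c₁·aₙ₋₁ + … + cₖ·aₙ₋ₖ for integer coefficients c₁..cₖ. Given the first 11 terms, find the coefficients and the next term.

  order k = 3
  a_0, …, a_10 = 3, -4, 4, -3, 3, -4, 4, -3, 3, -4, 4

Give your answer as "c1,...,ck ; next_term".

  a_3 = -1·4 + -1·-4 + -1·3 = -3
  a_4 = -1·-3 + -1·4 + -1·-4 = 3
  a_5 = -1·3 + -1·-3 + -1·4 = -4
  a_6 = -1·-4 + -1·3 + -1·-3 = 4
  a_7 = -1·4 + -1·-4 + -1·3 = -3
  a_8 = -1·-3 + -1·4 + -1·-4 = 3
  a_9 = -1·3 + -1·-3 + -1·4 = -4
  a_10 = -1·-4 + -1·3 + -1·-3 = 4
  a_11 = -1·4 + -1·-4 + -1·3 = -3

-1,-1,-1 ; -3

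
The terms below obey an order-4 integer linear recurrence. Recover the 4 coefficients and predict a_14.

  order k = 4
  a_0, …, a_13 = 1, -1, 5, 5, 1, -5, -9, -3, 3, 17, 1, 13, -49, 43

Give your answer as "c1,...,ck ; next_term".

-1,1,-2,-1 ; -119

  a_4 = -1·5 + 1·5 + -2·-1 + -1·1 = 1
  a_5 = -1·1 + 1·5 + -2·5 + -1·-1 = -5
  a_6 = -1·-5 + 1·1 + -2·5 + -1·5 = -9
  a_7 = -1·-9 + 1·-5 + -2·1 + -1·5 = -3
  a_8 = -1·-3 + 1·-9 + -2·-5 + -1·1 = 3
  a_9 = -1·3 + 1·-3 + -2·-9 + -1·-5 = 17
  a_10 = -1·17 + 1·3 + -2·-3 + -1·-9 = 1
  a_11 = -1·1 + 1·17 + -2·3 + -1·-3 = 13
  a_12 = -1·13 + 1·1 + -2·17 + -1·3 = -49
  a_13 = -1·-49 + 1·13 + -2·1 + -1·17 = 43
  a_14 = -1·43 + 1·-49 + -2·13 + -1·1 = -119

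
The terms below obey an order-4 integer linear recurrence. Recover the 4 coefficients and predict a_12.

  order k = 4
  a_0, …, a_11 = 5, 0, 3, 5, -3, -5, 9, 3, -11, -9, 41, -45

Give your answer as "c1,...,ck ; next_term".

-2,-1,-2,2 ; 45

  a_4 = -2·5 + -1·3 + -2·0 + 2·5 = -3
  a_5 = -2·-3 + -1·5 + -2·3 + 2·0 = -5
  a_6 = -2·-5 + -1·-3 + -2·5 + 2·3 = 9
  a_7 = -2·9 + -1·-5 + -2·-3 + 2·5 = 3
  a_8 = -2·3 + -1·9 + -2·-5 + 2·-3 = -11
  a_9 = -2·-11 + -1·3 + -2·9 + 2·-5 = -9
  a_10 = -2·-9 + -1·-11 + -2·3 + 2·9 = 41
  a_11 = -2·41 + -1·-9 + -2·-11 + 2·3 = -45
  a_12 = -2·-45 + -1·41 + -2·-9 + 2·-11 = 45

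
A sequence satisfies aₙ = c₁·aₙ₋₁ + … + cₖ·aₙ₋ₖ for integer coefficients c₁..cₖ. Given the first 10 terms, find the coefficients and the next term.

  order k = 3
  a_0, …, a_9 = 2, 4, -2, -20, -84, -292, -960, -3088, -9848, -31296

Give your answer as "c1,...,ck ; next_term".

4,-2,-2 ; -99312

  a_3 = 4·-2 + -2·4 + -2·2 = -20
  a_4 = 4·-20 + -2·-2 + -2·4 = -84
  a_5 = 4·-84 + -2·-20 + -2·-2 = -292
  a_6 = 4·-292 + -2·-84 + -2·-20 = -960
  a_7 = 4·-960 + -2·-292 + -2·-84 = -3088
  a_8 = 4·-3088 + -2·-960 + -2·-292 = -9848
  a_9 = 4·-9848 + -2·-3088 + -2·-960 = -31296
  a_10 = 4·-31296 + -2·-9848 + -2·-3088 = -99312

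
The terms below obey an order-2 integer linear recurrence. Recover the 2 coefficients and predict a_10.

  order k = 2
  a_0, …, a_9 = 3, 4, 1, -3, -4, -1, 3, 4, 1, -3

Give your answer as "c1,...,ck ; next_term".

1,-1 ; -4

  a_2 = 1·4 + -1·3 = 1
  a_3 = 1·1 + -1·4 = -3
  a_4 = 1·-3 + -1·1 = -4
  a_5 = 1·-4 + -1·-3 = -1
  a_6 = 1·-1 + -1·-4 = 3
  a_7 = 1·3 + -1·-1 = 4
  a_8 = 1·4 + -1·3 = 1
  a_9 = 1·1 + -1·4 = -3
  a_10 = 1·-3 + -1·1 = -4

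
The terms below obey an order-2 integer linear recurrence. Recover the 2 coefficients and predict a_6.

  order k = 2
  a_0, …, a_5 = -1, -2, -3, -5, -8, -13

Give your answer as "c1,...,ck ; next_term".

1,1 ; -21

  a_2 = 1·-2 + 1·-1 = -3
  a_3 = 1·-3 + 1·-2 = -5
  a_4 = 1·-5 + 1·-3 = -8
  a_5 = 1·-8 + 1·-5 = -13
  a_6 = 1·-13 + 1·-8 = -21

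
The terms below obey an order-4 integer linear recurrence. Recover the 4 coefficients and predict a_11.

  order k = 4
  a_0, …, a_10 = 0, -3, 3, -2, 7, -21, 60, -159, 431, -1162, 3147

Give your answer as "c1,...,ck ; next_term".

  a_4 = -2·-2 + 2·3 + 1·-3 + 2·0 = 7
  a_5 = -2·7 + 2·-2 + 1·3 + 2·-3 = -21
  a_6 = -2·-21 + 2·7 + 1·-2 + 2·3 = 60
  a_7 = -2·60 + 2·-21 + 1·7 + 2·-2 = -159
  a_8 = -2·-159 + 2·60 + 1·-21 + 2·7 = 431
  a_9 = -2·431 + 2·-159 + 1·60 + 2·-21 = -1162
  a_10 = -2·-1162 + 2·431 + 1·-159 + 2·60 = 3147
  a_11 = -2·3147 + 2·-1162 + 1·431 + 2·-159 = -8505

-2,2,1,2 ; -8505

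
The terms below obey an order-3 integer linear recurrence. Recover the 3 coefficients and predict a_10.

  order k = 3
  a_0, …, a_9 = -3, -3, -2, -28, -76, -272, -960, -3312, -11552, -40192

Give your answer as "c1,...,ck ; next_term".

  a_3 = 2·-2 + 4·-3 + 4·-3 = -28
  a_4 = 2·-28 + 4·-2 + 4·-3 = -76
  a_5 = 2·-76 + 4·-28 + 4·-2 = -272
  a_6 = 2·-272 + 4·-76 + 4·-28 = -960
  a_7 = 2·-960 + 4·-272 + 4·-76 = -3312
  a_8 = 2·-3312 + 4·-960 + 4·-272 = -11552
  a_9 = 2·-11552 + 4·-3312 + 4·-960 = -40192
  a_10 = 2·-40192 + 4·-11552 + 4·-3312 = -139840

2,4,4 ; -139840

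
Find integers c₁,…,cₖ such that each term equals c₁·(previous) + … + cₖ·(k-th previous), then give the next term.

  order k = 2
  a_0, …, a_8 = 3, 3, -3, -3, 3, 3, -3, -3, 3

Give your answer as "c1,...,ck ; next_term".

0,-1 ; 3

  a_2 = 0·3 + -1·3 = -3
  a_3 = 0·-3 + -1·3 = -3
  a_4 = 0·-3 + -1·-3 = 3
  a_5 = 0·3 + -1·-3 = 3
  a_6 = 0·3 + -1·3 = -3
  a_7 = 0·-3 + -1·3 = -3
  a_8 = 0·-3 + -1·-3 = 3
  a_9 = 0·3 + -1·-3 = 3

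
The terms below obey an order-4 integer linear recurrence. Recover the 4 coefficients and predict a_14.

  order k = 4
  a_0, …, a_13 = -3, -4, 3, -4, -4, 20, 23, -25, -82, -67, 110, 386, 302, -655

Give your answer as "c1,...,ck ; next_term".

  a_4 = 1·-4 + -3·3 + 0·-4 + -3·-3 = -4
  a_5 = 1·-4 + -3·-4 + 0·3 + -3·-4 = 20
  a_6 = 1·20 + -3·-4 + 0·-4 + -3·3 = 23
  a_7 = 1·23 + -3·20 + 0·-4 + -3·-4 = -25
  a_8 = 1·-25 + -3·23 + 0·20 + -3·-4 = -82
  a_9 = 1·-82 + -3·-25 + 0·23 + -3·20 = -67
  a_10 = 1·-67 + -3·-82 + 0·-25 + -3·23 = 110
  a_11 = 1·110 + -3·-67 + 0·-82 + -3·-25 = 386
  a_12 = 1·386 + -3·110 + 0·-67 + -3·-82 = 302
  a_13 = 1·302 + -3·386 + 0·110 + -3·-67 = -655
  a_14 = 1·-655 + -3·302 + 0·386 + -3·110 = -1891

1,-3,0,-3 ; -1891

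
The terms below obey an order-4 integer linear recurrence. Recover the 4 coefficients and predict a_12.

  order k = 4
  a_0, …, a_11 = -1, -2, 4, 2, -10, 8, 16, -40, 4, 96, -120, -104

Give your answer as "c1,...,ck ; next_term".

  a_4 = 0·2 + -2·4 + 2·-2 + -2·-1 = -10
  a_5 = 0·-10 + -2·2 + 2·4 + -2·-2 = 8
  a_6 = 0·8 + -2·-10 + 2·2 + -2·4 = 16
  a_7 = 0·16 + -2·8 + 2·-10 + -2·2 = -40
  a_8 = 0·-40 + -2·16 + 2·8 + -2·-10 = 4
  a_9 = 0·4 + -2·-40 + 2·16 + -2·8 = 96
  a_10 = 0·96 + -2·4 + 2·-40 + -2·16 = -120
  a_11 = 0·-120 + -2·96 + 2·4 + -2·-40 = -104
  a_12 = 0·-104 + -2·-120 + 2·96 + -2·4 = 424

0,-2,2,-2 ; 424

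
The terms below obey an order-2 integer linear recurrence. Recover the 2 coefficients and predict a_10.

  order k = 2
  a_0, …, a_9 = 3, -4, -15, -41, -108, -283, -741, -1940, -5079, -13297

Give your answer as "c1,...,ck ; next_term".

  a_2 = 3·-4 + -1·3 = -15
  a_3 = 3·-15 + -1·-4 = -41
  a_4 = 3·-41 + -1·-15 = -108
  a_5 = 3·-108 + -1·-41 = -283
  a_6 = 3·-283 + -1·-108 = -741
  a_7 = 3·-741 + -1·-283 = -1940
  a_8 = 3·-1940 + -1·-741 = -5079
  a_9 = 3·-5079 + -1·-1940 = -13297
  a_10 = 3·-13297 + -1·-5079 = -34812

3,-1 ; -34812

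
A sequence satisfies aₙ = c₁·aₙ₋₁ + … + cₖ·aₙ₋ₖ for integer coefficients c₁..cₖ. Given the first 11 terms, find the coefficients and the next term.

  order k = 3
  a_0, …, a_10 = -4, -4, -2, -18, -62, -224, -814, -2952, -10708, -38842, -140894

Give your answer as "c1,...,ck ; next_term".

  a_3 = 3·-2 + 2·-4 + 1·-4 = -18
  a_4 = 3·-18 + 2·-2 + 1·-4 = -62
  a_5 = 3·-62 + 2·-18 + 1·-2 = -224
  a_6 = 3·-224 + 2·-62 + 1·-18 = -814
  a_7 = 3·-814 + 2·-224 + 1·-62 = -2952
  a_8 = 3·-2952 + 2·-814 + 1·-224 = -10708
  a_9 = 3·-10708 + 2·-2952 + 1·-814 = -38842
  a_10 = 3·-38842 + 2·-10708 + 1·-2952 = -140894
  a_11 = 3·-140894 + 2·-38842 + 1·-10708 = -511074

3,2,1 ; -511074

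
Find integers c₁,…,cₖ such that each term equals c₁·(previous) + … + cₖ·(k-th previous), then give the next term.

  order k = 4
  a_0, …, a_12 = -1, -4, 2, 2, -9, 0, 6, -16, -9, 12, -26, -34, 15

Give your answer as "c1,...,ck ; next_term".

0,0,2,1 ; -40

  a_4 = 0·2 + 0·2 + 2·-4 + 1·-1 = -9
  a_5 = 0·-9 + 0·2 + 2·2 + 1·-4 = 0
  a_6 = 0·0 + 0·-9 + 2·2 + 1·2 = 6
  a_7 = 0·6 + 0·0 + 2·-9 + 1·2 = -16
  a_8 = 0·-16 + 0·6 + 2·0 + 1·-9 = -9
  a_9 = 0·-9 + 0·-16 + 2·6 + 1·0 = 12
  a_10 = 0·12 + 0·-9 + 2·-16 + 1·6 = -26
  a_11 = 0·-26 + 0·12 + 2·-9 + 1·-16 = -34
  a_12 = 0·-34 + 0·-26 + 2·12 + 1·-9 = 15
  a_13 = 0·15 + 0·-34 + 2·-26 + 1·12 = -40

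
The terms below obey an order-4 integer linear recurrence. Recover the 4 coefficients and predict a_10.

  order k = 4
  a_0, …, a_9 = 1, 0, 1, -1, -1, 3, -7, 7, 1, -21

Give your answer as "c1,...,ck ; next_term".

-1,0,2,-2 ; 49

  a_4 = -1·-1 + 0·1 + 2·0 + -2·1 = -1
  a_5 = -1·-1 + 0·-1 + 2·1 + -2·0 = 3
  a_6 = -1·3 + 0·-1 + 2·-1 + -2·1 = -7
  a_7 = -1·-7 + 0·3 + 2·-1 + -2·-1 = 7
  a_8 = -1·7 + 0·-7 + 2·3 + -2·-1 = 1
  a_9 = -1·1 + 0·7 + 2·-7 + -2·3 = -21
  a_10 = -1·-21 + 0·1 + 2·7 + -2·-7 = 49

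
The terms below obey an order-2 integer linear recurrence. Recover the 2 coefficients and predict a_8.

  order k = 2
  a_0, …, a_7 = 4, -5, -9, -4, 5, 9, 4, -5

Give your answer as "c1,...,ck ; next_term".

  a_2 = 1·-5 + -1·4 = -9
  a_3 = 1·-9 + -1·-5 = -4
  a_4 = 1·-4 + -1·-9 = 5
  a_5 = 1·5 + -1·-4 = 9
  a_6 = 1·9 + -1·5 = 4
  a_7 = 1·4 + -1·9 = -5
  a_8 = 1·-5 + -1·4 = -9

1,-1 ; -9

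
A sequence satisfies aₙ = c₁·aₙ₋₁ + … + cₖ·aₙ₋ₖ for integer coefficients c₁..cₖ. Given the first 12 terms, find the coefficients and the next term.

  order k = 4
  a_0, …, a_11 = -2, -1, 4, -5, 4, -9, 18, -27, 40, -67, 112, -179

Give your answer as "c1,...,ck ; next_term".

  a_4 = -1·-5 + 0·4 + -1·-1 + 1·-2 = 4
  a_5 = -1·4 + 0·-5 + -1·4 + 1·-1 = -9
  a_6 = -1·-9 + 0·4 + -1·-5 + 1·4 = 18
  a_7 = -1·18 + 0·-9 + -1·4 + 1·-5 = -27
  a_8 = -1·-27 + 0·18 + -1·-9 + 1·4 = 40
  a_9 = -1·40 + 0·-27 + -1·18 + 1·-9 = -67
  a_10 = -1·-67 + 0·40 + -1·-27 + 1·18 = 112
  a_11 = -1·112 + 0·-67 + -1·40 + 1·-27 = -179
  a_12 = -1·-179 + 0·112 + -1·-67 + 1·40 = 286

-1,0,-1,1 ; 286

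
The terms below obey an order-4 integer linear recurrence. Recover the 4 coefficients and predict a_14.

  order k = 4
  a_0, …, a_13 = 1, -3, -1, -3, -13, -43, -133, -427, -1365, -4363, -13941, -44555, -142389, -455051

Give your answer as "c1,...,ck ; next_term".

  a_4 = 2·-3 + 3·-1 + 2·-3 + 2·1 = -13
  a_5 = 2·-13 + 3·-3 + 2·-1 + 2·-3 = -43
  a_6 = 2·-43 + 3·-13 + 2·-3 + 2·-1 = -133
  a_7 = 2·-133 + 3·-43 + 2·-13 + 2·-3 = -427
  a_8 = 2·-427 + 3·-133 + 2·-43 + 2·-13 = -1365
  a_9 = 2·-1365 + 3·-427 + 2·-133 + 2·-43 = -4363
  a_10 = 2·-4363 + 3·-1365 + 2·-427 + 2·-133 = -13941
  a_11 = 2·-13941 + 3·-4363 + 2·-1365 + 2·-427 = -44555
  a_12 = 2·-44555 + 3·-13941 + 2·-4363 + 2·-1365 = -142389
  a_13 = 2·-142389 + 3·-44555 + 2·-13941 + 2·-4363 = -455051
  a_14 = 2·-455051 + 3·-142389 + 2·-44555 + 2·-13941 = -1454261

2,3,2,2 ; -1454261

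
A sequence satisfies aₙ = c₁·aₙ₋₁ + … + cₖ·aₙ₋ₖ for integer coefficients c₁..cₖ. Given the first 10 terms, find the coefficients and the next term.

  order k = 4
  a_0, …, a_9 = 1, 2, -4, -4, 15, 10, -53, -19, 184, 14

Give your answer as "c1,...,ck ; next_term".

  a_4 = 0·-4 + -3·-4 + 1·2 + 1·1 = 15
  a_5 = 0·15 + -3·-4 + 1·-4 + 1·2 = 10
  a_6 = 0·10 + -3·15 + 1·-4 + 1·-4 = -53
  a_7 = 0·-53 + -3·10 + 1·15 + 1·-4 = -19
  a_8 = 0·-19 + -3·-53 + 1·10 + 1·15 = 184
  a_9 = 0·184 + -3·-19 + 1·-53 + 1·10 = 14
  a_10 = 0·14 + -3·184 + 1·-19 + 1·-53 = -624

0,-3,1,1 ; -624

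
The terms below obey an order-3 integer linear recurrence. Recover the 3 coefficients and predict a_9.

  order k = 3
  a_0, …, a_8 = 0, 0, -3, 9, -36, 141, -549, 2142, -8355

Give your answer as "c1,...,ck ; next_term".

  a_3 = -3·-3 + 3·0 + -2·0 = 9
  a_4 = -3·9 + 3·-3 + -2·0 = -36
  a_5 = -3·-36 + 3·9 + -2·-3 = 141
  a_6 = -3·141 + 3·-36 + -2·9 = -549
  a_7 = -3·-549 + 3·141 + -2·-36 = 2142
  a_8 = -3·2142 + 3·-549 + -2·141 = -8355
  a_9 = -3·-8355 + 3·2142 + -2·-549 = 32589

-3,3,-2 ; 32589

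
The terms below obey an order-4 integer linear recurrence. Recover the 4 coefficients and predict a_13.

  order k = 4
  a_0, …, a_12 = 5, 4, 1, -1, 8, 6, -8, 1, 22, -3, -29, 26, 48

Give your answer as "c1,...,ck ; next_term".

  a_4 = 0·-1 + -1·1 + 1·4 + 1·5 = 8
  a_5 = 0·8 + -1·-1 + 1·1 + 1·4 = 6
  a_6 = 0·6 + -1·8 + 1·-1 + 1·1 = -8
  a_7 = 0·-8 + -1·6 + 1·8 + 1·-1 = 1
  a_8 = 0·1 + -1·-8 + 1·6 + 1·8 = 22
  a_9 = 0·22 + -1·1 + 1·-8 + 1·6 = -3
  a_10 = 0·-3 + -1·22 + 1·1 + 1·-8 = -29
  a_11 = 0·-29 + -1·-3 + 1·22 + 1·1 = 26
  a_12 = 0·26 + -1·-29 + 1·-3 + 1·22 = 48
  a_13 = 0·48 + -1·26 + 1·-29 + 1·-3 = -58

0,-1,1,1 ; -58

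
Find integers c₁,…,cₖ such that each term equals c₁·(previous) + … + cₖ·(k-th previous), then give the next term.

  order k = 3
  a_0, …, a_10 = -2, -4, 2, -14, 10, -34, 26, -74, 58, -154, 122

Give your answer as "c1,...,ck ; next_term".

-1,2,2 ; -314

  a_3 = -1·2 + 2·-4 + 2·-2 = -14
  a_4 = -1·-14 + 2·2 + 2·-4 = 10
  a_5 = -1·10 + 2·-14 + 2·2 = -34
  a_6 = -1·-34 + 2·10 + 2·-14 = 26
  a_7 = -1·26 + 2·-34 + 2·10 = -74
  a_8 = -1·-74 + 2·26 + 2·-34 = 58
  a_9 = -1·58 + 2·-74 + 2·26 = -154
  a_10 = -1·-154 + 2·58 + 2·-74 = 122
  a_11 = -1·122 + 2·-154 + 2·58 = -314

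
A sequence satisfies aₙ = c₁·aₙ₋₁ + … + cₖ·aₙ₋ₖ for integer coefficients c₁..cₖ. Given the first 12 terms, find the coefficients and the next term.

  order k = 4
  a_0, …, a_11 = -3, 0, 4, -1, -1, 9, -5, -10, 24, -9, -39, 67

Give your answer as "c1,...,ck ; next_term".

0,-1,2,-1 ; -3

  a_4 = 0·-1 + -1·4 + 2·0 + -1·-3 = -1
  a_5 = 0·-1 + -1·-1 + 2·4 + -1·0 = 9
  a_6 = 0·9 + -1·-1 + 2·-1 + -1·4 = -5
  a_7 = 0·-5 + -1·9 + 2·-1 + -1·-1 = -10
  a_8 = 0·-10 + -1·-5 + 2·9 + -1·-1 = 24
  a_9 = 0·24 + -1·-10 + 2·-5 + -1·9 = -9
  a_10 = 0·-9 + -1·24 + 2·-10 + -1·-5 = -39
  a_11 = 0·-39 + -1·-9 + 2·24 + -1·-10 = 67
  a_12 = 0·67 + -1·-39 + 2·-9 + -1·24 = -3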